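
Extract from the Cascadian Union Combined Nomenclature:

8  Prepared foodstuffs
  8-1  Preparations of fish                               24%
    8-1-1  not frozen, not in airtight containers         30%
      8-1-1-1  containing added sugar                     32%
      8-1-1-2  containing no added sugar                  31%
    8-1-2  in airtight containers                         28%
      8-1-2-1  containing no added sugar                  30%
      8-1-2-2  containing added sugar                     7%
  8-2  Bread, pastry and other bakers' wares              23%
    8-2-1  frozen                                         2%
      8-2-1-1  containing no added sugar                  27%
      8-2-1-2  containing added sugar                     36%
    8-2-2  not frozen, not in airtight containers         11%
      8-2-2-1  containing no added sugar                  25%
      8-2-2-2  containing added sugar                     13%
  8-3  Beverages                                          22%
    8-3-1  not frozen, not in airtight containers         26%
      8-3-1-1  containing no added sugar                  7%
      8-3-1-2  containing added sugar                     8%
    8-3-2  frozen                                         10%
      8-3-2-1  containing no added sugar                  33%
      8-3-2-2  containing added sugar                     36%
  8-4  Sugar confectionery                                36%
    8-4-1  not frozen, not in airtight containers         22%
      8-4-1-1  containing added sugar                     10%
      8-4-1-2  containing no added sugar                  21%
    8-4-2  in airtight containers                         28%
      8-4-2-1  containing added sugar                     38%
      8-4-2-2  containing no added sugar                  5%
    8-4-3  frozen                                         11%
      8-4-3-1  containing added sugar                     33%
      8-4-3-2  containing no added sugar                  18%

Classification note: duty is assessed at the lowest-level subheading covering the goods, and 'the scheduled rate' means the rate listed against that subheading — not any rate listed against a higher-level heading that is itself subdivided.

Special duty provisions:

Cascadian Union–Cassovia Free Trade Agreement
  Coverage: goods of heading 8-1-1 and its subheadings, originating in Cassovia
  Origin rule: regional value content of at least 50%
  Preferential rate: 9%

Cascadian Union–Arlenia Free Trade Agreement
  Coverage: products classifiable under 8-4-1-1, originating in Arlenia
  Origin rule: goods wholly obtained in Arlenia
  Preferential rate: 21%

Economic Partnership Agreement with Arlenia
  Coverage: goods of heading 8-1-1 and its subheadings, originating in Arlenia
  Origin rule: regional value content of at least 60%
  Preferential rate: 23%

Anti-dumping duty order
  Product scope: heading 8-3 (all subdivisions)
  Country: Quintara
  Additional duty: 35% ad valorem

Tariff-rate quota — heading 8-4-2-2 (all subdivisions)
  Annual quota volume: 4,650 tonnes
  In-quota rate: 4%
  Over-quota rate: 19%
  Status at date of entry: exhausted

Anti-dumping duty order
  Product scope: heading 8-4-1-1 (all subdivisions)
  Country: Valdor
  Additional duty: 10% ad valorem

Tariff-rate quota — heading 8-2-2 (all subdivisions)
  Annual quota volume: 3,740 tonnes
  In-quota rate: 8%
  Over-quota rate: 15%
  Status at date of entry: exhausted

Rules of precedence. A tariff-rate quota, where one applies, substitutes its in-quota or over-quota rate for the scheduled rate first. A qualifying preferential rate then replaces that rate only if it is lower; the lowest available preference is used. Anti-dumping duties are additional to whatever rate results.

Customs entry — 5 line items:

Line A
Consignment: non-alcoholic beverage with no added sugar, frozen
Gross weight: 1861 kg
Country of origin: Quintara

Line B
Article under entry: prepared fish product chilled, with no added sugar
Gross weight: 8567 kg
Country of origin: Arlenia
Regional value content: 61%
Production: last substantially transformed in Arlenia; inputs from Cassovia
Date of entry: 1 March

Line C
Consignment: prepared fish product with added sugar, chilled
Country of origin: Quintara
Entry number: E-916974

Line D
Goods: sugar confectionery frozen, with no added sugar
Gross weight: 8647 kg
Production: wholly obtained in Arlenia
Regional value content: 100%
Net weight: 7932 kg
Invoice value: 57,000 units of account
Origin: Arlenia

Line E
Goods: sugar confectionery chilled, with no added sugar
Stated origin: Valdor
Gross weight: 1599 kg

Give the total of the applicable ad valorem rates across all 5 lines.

Line A: non-alcoholic beverage → 8-3; frozen → 8-3-2; with no added sugar → 8-3-2-1. Scheduled 33%. anti-dumping (Quintara, 8-3): +35%; total 33% + 35% = 68%. → 68%.
Line B: prepared fish product → 8-1; chilled → 8-1-1; with no added sugar → 8-1-1-2. Scheduled 31%. Arlenia agreement on 8-4-1-1: 8-1-1-2 not covered; Arlenia agreement on 8-1-1: RVC ≥ 60% → 23% available; preferential 23%. → 23%.
Line C: prepared fish product → 8-1; chilled → 8-1-1; with added sugar → 8-1-1-1. Scheduled 32%. No special measure applies. → 32%.
Line D: sugar confectionery → 8-4; frozen → 8-4-3; with no added sugar → 8-4-3-2. Scheduled 18%. Arlenia agreement on 8-4-1-1: 8-4-3-2 not covered; Arlenia agreement on 8-1-1: 8-4-3-2 not covered. → 18%.
Line E: sugar confectionery → 8-4; chilled → 8-4-1; with no added sugar → 8-4-1-2. Scheduled 21%. No special measure applies. → 21%.
Sum: 68% + 23% + 32% + 18% + 21% = 162%.

162%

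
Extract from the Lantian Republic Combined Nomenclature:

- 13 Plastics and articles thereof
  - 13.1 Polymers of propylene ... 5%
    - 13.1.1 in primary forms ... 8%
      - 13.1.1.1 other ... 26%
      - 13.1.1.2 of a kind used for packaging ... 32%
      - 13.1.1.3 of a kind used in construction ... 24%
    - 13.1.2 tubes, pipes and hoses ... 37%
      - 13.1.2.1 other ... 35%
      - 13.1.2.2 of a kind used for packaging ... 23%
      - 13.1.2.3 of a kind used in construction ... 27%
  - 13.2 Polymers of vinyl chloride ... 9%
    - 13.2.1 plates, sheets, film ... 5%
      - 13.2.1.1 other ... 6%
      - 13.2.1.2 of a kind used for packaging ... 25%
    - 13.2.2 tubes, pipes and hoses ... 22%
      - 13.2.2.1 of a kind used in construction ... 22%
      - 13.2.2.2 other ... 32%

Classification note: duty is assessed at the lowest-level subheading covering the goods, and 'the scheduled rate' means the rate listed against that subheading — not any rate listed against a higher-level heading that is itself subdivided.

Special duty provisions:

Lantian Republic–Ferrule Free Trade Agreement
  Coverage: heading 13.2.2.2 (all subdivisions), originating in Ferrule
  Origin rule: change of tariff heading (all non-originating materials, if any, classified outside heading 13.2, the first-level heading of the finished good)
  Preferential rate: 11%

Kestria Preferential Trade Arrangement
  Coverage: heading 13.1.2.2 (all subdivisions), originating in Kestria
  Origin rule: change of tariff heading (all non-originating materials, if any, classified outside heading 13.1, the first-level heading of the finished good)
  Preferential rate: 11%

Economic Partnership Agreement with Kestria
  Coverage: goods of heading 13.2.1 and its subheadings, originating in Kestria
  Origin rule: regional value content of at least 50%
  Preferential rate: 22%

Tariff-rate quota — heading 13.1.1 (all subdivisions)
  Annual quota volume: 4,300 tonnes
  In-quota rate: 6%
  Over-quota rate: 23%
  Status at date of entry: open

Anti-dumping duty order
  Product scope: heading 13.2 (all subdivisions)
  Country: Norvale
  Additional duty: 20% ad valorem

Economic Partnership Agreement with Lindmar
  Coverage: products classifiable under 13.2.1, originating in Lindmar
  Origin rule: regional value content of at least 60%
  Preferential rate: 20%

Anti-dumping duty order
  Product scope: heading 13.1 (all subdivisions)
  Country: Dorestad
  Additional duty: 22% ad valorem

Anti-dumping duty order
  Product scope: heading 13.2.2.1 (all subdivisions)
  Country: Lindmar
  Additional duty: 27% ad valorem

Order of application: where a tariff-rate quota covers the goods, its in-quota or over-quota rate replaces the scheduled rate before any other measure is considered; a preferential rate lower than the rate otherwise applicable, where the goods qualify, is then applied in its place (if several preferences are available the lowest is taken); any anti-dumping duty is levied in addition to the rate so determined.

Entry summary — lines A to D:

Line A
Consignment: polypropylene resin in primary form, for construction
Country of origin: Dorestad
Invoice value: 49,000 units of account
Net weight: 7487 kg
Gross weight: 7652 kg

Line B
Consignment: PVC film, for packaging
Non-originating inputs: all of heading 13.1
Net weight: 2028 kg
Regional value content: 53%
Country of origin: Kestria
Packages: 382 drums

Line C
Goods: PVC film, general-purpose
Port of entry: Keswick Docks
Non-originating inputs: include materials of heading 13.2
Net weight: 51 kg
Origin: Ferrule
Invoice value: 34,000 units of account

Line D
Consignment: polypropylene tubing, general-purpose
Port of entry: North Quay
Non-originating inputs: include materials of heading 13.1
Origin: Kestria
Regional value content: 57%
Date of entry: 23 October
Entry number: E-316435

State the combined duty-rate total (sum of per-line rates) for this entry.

91%

Line A: polypropylene → 13.1; resin in primary form → 13.1.1; for construction → 13.1.1.3. Scheduled 24%. quota on 13.1.1 open → in-quota 6%; anti-dumping (Dorestad, 13.1): +22%; total 6% + 22% = 28%. → 28%.
Line B: PVC → 13.2; film → 13.2.1; for packaging → 13.2.1.2. Scheduled 25%. Kestria agreement on 13.1.2.2: 13.2.1.2 not covered; Kestria agreement on 13.2.1: RVC ≥ 50% → 22% available; preferential 22%. → 22%.
Line C: PVC → 13.2; film → 13.2.1; general-purpose → 13.2.1.1. Scheduled 6%. Ferrule agreement on 13.2.2.2: 13.2.1.1 not covered. → 6%.
Line D: polypropylene → 13.1; tubing → 13.1.2; general-purpose → 13.1.2.1. Scheduled 35%. Kestria agreement on 13.1.2.2: 13.1.2.1 not covered; Kestria agreement on 13.2.1: 13.1.2.1 not covered. → 35%.
Sum: 28% + 22% + 6% + 35% = 91%.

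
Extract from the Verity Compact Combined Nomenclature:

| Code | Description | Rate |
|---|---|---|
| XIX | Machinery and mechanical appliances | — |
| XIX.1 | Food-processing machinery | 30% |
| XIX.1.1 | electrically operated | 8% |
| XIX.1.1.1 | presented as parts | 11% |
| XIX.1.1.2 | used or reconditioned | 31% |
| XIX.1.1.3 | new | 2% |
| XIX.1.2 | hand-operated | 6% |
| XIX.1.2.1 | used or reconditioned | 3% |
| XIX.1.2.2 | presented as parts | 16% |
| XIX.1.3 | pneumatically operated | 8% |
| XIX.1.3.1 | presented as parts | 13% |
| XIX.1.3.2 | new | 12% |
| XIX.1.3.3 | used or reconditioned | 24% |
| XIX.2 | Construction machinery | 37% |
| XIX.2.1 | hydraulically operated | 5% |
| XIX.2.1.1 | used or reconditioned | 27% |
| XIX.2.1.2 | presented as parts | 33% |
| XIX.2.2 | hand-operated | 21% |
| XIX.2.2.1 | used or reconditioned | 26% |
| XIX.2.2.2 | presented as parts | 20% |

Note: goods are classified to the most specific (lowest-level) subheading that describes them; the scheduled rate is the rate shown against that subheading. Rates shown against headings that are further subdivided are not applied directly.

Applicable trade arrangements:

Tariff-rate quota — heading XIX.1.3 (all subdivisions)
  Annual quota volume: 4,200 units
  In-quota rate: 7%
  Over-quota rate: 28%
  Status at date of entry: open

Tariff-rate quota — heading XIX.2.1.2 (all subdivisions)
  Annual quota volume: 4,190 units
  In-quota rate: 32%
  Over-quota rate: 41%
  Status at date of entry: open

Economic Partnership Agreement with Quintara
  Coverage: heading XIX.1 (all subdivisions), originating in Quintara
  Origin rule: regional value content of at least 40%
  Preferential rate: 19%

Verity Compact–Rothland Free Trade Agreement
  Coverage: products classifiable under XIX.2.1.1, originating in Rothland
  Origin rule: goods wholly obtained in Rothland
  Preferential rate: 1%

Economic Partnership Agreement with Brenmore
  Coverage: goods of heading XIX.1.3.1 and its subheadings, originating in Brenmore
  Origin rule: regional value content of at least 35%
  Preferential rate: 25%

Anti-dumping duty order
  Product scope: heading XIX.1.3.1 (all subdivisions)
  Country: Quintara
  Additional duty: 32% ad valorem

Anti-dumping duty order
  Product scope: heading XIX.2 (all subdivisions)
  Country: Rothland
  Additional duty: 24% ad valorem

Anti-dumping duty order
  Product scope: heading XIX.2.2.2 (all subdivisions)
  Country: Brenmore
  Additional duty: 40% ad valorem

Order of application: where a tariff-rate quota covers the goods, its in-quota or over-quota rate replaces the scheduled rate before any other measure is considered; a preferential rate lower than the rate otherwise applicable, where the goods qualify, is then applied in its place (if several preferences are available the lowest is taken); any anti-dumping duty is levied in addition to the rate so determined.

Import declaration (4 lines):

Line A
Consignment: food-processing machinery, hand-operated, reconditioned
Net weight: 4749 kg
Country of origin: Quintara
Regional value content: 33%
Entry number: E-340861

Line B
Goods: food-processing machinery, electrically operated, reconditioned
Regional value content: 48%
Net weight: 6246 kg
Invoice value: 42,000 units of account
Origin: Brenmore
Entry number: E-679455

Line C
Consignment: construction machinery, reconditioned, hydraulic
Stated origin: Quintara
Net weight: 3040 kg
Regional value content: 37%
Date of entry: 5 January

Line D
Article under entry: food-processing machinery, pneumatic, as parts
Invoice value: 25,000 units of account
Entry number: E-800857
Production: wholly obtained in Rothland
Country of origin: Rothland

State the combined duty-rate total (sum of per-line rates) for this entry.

Line A: food-processing → XIX.1; hand-operated → XIX.1.2; reconditioned → XIX.1.2.1. Scheduled 3%. Quintara agreement on XIX.1: RVC < 40%. → 3%.
Line B: food-processing → XIX.1; electrically operated → XIX.1.1; reconditioned → XIX.1.1.2. Scheduled 31%. Brenmore agreement on XIX.1.3.1: XIX.1.1.2 not covered. → 31%.
Line C: construction → XIX.2; hydraulic → XIX.2.1; reconditioned → XIX.2.1.1. Scheduled 27%. Quintara agreement on XIX.1: XIX.2.1.1 not covered. → 27%.
Line D: food-processing → XIX.1; pneumatic → XIX.1.3; as parts → XIX.1.3.1. Scheduled 13%. quota on XIX.1.3 open → in-quota 7%; Rothland agreement on XIX.2.1.1: XIX.1.3.1 not covered. → 7%.
Sum: 3% + 31% + 27% + 7% = 68%.

68%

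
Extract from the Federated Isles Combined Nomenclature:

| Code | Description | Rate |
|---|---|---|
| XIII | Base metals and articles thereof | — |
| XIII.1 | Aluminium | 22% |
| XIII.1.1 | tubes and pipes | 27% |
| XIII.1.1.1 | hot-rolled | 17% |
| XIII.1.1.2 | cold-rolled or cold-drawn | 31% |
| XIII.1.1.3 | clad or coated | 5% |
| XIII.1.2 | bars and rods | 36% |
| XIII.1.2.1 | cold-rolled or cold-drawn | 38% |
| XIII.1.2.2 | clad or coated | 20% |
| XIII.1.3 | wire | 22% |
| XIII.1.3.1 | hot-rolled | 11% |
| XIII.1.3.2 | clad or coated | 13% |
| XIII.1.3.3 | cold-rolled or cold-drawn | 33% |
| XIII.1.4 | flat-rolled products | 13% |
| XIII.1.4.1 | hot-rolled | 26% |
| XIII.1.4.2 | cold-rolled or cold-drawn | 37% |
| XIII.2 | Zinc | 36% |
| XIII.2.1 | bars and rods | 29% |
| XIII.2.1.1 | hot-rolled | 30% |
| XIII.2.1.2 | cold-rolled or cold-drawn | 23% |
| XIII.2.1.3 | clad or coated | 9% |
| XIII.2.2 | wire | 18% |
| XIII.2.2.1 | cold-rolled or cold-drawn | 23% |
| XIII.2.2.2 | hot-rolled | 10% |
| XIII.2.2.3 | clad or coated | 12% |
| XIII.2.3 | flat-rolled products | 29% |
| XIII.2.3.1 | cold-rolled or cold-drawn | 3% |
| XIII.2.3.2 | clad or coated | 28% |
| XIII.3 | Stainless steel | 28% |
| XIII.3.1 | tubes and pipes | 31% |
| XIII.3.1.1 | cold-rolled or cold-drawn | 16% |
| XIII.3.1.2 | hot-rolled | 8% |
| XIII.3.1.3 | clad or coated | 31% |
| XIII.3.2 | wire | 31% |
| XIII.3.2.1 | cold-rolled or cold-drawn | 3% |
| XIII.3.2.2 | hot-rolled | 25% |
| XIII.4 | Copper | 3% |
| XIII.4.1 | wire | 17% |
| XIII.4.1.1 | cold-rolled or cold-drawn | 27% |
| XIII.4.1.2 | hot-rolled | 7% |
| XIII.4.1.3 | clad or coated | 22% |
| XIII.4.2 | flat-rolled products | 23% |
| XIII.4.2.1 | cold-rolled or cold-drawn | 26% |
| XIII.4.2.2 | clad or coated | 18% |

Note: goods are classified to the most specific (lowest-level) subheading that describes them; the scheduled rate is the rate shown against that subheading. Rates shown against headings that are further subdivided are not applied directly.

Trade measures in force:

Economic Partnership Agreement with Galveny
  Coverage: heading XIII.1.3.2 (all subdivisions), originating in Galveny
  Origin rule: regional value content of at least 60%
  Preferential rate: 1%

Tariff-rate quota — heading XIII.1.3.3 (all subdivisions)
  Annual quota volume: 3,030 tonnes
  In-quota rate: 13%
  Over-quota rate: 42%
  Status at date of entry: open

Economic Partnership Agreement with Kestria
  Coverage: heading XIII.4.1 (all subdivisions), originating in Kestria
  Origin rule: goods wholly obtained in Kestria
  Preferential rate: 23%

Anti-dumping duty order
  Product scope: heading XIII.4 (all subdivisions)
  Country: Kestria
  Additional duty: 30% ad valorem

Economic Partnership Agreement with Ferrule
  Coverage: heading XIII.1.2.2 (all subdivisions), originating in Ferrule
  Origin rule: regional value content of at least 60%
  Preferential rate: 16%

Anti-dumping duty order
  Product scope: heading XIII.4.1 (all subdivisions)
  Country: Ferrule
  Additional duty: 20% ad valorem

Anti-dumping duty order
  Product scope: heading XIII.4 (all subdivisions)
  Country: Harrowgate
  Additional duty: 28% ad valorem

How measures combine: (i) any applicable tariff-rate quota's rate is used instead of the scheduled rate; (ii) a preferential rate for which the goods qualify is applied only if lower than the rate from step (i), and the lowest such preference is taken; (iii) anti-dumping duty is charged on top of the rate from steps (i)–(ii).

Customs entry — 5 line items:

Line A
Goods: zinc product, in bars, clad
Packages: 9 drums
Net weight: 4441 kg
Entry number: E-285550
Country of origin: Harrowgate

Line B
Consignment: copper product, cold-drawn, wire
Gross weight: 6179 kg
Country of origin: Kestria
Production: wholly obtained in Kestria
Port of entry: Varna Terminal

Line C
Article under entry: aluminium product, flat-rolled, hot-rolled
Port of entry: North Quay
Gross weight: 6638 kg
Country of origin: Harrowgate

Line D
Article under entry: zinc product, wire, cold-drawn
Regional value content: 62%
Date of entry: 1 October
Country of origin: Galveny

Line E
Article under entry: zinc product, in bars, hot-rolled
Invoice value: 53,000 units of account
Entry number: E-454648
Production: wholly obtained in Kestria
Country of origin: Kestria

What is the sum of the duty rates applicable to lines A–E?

141%

Line A: zinc → XIII.2; in bars → XIII.2.1; clad → XIII.2.1.3. Scheduled 9%. No special measure applies. → 9%.
Line B: copper → XIII.4; wire → XIII.4.1; cold-drawn → XIII.4.1.1. Scheduled 27%. Kestria agreement on XIII.4.1: wholly obtained → 23% available; preferential 23%; anti-dumping (Kestria, XIII.4): +30%; total 23% + 30% = 53%. → 53%.
Line C: aluminium → XIII.1; flat-rolled → XIII.1.4; hot-rolled → XIII.1.4.1. Scheduled 26%. No special measure applies. → 26%.
Line D: zinc → XIII.2; wire → XIII.2.2; cold-drawn → XIII.2.2.1. Scheduled 23%. Galveny agreement on XIII.1.3.2: XIII.2.2.1 not covered. → 23%.
Line E: zinc → XIII.2; in bars → XIII.2.1; hot-rolled → XIII.2.1.1. Scheduled 30%. Kestria agreement on XIII.4.1: XIII.2.1.1 not covered. → 30%.
Sum: 9% + 53% + 26% + 23% + 30% = 141%.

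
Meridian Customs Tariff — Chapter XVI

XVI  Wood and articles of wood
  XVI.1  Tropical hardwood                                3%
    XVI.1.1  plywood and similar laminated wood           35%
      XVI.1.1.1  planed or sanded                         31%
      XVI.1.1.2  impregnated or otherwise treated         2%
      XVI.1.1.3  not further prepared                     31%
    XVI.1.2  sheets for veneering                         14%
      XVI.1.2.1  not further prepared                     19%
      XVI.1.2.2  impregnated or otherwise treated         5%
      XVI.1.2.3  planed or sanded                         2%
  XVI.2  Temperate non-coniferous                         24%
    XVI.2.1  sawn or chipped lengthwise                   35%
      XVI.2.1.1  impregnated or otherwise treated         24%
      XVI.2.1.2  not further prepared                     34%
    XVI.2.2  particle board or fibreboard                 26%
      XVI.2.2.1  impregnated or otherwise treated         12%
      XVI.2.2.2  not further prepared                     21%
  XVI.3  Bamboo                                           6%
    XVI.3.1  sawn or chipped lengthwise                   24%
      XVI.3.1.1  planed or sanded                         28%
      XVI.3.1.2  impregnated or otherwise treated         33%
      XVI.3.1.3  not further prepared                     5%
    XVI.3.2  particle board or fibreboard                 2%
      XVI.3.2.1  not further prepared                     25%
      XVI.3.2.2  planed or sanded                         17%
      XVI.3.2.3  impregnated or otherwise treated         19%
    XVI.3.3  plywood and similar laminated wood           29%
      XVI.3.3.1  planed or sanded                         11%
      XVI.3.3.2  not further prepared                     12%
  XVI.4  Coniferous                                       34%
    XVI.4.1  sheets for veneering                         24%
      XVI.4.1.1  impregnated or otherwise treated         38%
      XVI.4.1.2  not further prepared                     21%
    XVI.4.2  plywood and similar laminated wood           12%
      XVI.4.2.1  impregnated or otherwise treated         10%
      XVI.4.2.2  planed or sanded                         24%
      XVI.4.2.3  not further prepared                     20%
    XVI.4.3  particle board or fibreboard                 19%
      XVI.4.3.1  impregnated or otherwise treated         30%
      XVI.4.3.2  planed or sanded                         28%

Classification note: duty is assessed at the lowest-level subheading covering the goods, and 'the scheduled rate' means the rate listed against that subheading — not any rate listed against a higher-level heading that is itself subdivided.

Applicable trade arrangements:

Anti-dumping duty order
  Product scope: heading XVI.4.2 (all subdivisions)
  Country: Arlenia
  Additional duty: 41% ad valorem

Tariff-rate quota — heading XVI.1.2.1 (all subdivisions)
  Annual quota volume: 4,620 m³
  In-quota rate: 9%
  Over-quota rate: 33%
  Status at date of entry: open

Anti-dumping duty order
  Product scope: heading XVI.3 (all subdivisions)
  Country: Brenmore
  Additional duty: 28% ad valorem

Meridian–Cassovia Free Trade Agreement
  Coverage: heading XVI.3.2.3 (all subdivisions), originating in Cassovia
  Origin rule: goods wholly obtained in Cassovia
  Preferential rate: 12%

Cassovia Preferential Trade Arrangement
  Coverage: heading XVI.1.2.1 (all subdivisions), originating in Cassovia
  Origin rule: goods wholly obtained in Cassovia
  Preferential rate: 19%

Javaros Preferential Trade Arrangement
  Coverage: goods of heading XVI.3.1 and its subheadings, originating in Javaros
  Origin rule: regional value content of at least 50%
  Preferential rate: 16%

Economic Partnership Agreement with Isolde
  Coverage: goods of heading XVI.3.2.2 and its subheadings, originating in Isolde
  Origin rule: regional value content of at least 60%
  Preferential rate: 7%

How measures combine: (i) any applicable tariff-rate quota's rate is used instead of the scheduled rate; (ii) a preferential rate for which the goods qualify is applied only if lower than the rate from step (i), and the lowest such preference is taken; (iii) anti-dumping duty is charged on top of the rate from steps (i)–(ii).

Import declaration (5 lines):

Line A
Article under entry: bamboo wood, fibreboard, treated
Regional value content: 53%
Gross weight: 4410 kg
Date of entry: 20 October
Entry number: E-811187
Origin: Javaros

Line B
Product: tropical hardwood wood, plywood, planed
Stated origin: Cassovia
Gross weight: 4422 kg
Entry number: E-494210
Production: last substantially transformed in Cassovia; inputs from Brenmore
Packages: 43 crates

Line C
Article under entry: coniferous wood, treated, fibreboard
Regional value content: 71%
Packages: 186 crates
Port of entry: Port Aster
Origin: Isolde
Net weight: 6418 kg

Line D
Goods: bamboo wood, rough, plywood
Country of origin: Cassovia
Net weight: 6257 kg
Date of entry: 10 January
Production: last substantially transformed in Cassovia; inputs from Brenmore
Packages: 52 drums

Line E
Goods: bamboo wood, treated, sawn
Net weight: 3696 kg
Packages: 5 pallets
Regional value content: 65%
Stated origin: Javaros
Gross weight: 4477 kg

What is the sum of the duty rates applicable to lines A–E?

Line A: bamboo → XVI.3; fibreboard → XVI.3.2; treated → XVI.3.2.3. Scheduled 19%. Javaros agreement on XVI.3.1: XVI.3.2.3 not covered. → 19%.
Line B: tropical hardwood → XVI.1; plywood → XVI.1.1; planed → XVI.1.1.1. Scheduled 31%. Cassovia agreement on XVI.3.2.3: XVI.1.1.1 not covered; Cassovia agreement on XVI.1.2.1: XVI.1.1.1 not covered. → 31%.
Line C: coniferous → XVI.4; fibreboard → XVI.4.3; treated → XVI.4.3.1. Scheduled 30%. Isolde agreement on XVI.3.2.2: XVI.4.3.1 not covered. → 30%.
Line D: bamboo → XVI.3; plywood → XVI.3.3; rough → XVI.3.3.2. Scheduled 12%. Cassovia agreement on XVI.3.2.3: XVI.3.3.2 not covered; Cassovia agreement on XVI.1.2.1: XVI.3.3.2 not covered. → 12%.
Line E: bamboo → XVI.3; sawn → XVI.3.1; treated → XVI.3.1.2. Scheduled 33%. Javaros agreement on XVI.3.1: RVC ≥ 50% → 16% available; preferential 16%. → 16%.
Sum: 19% + 31% + 30% + 12% + 16% = 108%.

108%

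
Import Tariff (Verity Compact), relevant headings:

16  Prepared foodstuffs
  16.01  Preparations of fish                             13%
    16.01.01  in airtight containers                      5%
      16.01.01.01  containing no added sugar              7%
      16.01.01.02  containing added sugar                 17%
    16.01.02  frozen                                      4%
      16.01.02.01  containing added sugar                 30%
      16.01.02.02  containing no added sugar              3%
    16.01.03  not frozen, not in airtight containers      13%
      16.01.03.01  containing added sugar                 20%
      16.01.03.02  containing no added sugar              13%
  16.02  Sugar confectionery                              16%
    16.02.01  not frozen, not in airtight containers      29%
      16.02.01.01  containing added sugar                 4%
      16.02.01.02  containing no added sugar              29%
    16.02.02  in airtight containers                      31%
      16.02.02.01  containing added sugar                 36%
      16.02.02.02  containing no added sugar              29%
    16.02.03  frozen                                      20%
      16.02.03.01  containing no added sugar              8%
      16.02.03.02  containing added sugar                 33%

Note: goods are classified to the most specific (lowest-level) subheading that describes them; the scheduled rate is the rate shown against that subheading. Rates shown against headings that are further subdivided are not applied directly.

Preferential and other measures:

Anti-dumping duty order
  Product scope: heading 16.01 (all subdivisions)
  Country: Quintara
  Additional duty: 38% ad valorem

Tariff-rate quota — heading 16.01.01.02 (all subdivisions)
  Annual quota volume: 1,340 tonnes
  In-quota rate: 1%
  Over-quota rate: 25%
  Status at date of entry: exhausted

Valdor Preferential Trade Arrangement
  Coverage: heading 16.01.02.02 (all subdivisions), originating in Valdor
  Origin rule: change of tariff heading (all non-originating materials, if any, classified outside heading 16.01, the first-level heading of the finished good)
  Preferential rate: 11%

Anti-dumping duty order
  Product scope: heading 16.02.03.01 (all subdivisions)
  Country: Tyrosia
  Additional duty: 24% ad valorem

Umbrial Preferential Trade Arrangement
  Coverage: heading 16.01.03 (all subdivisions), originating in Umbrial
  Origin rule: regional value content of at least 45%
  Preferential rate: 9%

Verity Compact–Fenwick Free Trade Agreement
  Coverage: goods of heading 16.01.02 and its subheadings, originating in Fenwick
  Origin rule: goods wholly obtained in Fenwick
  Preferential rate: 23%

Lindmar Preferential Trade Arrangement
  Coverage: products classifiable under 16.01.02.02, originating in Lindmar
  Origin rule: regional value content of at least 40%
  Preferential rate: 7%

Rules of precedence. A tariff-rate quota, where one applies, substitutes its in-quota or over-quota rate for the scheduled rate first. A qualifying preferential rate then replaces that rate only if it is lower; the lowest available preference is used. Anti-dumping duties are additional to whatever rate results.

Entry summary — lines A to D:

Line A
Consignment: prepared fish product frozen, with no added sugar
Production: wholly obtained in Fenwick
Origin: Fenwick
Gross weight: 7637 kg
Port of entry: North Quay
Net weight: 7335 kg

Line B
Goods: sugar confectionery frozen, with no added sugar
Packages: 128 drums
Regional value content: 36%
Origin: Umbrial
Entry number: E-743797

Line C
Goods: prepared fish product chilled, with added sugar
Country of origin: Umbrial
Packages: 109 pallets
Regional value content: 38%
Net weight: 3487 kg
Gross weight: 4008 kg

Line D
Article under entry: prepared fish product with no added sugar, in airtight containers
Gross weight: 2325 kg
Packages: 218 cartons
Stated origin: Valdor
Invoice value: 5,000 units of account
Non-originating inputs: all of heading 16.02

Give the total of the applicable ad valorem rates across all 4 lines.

38%

Line A: prepared fish product → 16.01; frozen → 16.01.02; with no added sugar → 16.01.02.02. Scheduled 3%. Fenwick agreement on 16.01.02: wholly obtained → 23% available; preference 23% not lower than 3% → no reduction. → 3%.
Line B: sugar confectionery → 16.02; frozen → 16.02.03; with no added sugar → 16.02.03.01. Scheduled 8%. Umbrial agreement on 16.01.03: 16.02.03.01 not covered. → 8%.
Line C: prepared fish product → 16.01; chilled → 16.01.03; with added sugar → 16.01.03.01. Scheduled 20%. Umbrial agreement on 16.01.03: RVC < 45%. → 20%.
Line D: prepared fish product → 16.01; in airtight containers → 16.01.01; with no added sugar → 16.01.01.01. Scheduled 7%. Valdor agreement on 16.01.02.02: 16.01.01.01 not covered. → 7%.
Sum: 3% + 8% + 20% + 7% = 38%.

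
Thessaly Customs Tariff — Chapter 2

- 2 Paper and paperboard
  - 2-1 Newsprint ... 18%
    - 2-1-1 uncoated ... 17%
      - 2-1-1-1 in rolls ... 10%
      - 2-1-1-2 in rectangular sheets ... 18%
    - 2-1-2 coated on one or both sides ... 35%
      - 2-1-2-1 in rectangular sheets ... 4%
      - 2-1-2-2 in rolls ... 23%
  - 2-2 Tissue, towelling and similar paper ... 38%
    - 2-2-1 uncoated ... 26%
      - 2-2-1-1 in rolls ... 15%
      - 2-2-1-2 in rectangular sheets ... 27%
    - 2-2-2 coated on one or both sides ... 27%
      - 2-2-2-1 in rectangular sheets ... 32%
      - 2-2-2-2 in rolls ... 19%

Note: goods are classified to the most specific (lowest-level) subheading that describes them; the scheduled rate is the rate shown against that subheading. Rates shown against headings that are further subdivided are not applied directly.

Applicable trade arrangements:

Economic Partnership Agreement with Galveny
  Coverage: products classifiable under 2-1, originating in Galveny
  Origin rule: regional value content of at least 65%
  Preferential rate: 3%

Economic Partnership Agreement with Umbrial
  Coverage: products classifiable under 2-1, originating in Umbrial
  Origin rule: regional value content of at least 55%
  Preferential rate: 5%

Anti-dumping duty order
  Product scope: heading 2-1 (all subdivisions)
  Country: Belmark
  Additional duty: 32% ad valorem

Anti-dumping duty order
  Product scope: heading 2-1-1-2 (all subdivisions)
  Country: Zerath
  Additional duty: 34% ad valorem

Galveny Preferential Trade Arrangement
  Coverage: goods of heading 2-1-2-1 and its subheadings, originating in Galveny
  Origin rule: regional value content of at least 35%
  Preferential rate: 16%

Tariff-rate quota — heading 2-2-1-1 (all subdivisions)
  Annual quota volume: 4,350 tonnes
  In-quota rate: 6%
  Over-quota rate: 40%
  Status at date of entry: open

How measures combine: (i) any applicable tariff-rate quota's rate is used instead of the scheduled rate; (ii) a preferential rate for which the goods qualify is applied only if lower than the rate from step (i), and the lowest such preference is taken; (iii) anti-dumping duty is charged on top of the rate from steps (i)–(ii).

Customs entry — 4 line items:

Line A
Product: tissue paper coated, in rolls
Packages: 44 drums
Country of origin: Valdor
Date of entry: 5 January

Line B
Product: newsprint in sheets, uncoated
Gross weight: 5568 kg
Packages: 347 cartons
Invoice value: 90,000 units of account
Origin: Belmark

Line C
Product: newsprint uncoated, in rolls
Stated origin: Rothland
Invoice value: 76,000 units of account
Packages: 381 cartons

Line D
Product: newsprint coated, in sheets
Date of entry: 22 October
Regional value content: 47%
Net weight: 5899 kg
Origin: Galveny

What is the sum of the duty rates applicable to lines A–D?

83%

Line A: tissue paper → 2-2; coated → 2-2-2; in rolls → 2-2-2-2. Scheduled 19%. No special measure applies. → 19%.
Line B: newsprint → 2-1; uncoated → 2-1-1; in sheets → 2-1-1-2. Scheduled 18%. anti-dumping (Belmark, 2-1): +32%; total 18% + 32% = 50%. → 50%.
Line C: newsprint → 2-1; uncoated → 2-1-1; in rolls → 2-1-1-1. Scheduled 10%. No special measure applies. → 10%.
Line D: newsprint → 2-1; coated → 2-1-2; in sheets → 2-1-2-1. Scheduled 4%. Galveny agreement on 2-1: RVC < 65%; Galveny agreement on 2-1-2-1: RVC ≥ 35% → 16% available; preference 16% not lower than 4% → no reduction. → 4%.
Sum: 19% + 50% + 10% + 4% = 83%.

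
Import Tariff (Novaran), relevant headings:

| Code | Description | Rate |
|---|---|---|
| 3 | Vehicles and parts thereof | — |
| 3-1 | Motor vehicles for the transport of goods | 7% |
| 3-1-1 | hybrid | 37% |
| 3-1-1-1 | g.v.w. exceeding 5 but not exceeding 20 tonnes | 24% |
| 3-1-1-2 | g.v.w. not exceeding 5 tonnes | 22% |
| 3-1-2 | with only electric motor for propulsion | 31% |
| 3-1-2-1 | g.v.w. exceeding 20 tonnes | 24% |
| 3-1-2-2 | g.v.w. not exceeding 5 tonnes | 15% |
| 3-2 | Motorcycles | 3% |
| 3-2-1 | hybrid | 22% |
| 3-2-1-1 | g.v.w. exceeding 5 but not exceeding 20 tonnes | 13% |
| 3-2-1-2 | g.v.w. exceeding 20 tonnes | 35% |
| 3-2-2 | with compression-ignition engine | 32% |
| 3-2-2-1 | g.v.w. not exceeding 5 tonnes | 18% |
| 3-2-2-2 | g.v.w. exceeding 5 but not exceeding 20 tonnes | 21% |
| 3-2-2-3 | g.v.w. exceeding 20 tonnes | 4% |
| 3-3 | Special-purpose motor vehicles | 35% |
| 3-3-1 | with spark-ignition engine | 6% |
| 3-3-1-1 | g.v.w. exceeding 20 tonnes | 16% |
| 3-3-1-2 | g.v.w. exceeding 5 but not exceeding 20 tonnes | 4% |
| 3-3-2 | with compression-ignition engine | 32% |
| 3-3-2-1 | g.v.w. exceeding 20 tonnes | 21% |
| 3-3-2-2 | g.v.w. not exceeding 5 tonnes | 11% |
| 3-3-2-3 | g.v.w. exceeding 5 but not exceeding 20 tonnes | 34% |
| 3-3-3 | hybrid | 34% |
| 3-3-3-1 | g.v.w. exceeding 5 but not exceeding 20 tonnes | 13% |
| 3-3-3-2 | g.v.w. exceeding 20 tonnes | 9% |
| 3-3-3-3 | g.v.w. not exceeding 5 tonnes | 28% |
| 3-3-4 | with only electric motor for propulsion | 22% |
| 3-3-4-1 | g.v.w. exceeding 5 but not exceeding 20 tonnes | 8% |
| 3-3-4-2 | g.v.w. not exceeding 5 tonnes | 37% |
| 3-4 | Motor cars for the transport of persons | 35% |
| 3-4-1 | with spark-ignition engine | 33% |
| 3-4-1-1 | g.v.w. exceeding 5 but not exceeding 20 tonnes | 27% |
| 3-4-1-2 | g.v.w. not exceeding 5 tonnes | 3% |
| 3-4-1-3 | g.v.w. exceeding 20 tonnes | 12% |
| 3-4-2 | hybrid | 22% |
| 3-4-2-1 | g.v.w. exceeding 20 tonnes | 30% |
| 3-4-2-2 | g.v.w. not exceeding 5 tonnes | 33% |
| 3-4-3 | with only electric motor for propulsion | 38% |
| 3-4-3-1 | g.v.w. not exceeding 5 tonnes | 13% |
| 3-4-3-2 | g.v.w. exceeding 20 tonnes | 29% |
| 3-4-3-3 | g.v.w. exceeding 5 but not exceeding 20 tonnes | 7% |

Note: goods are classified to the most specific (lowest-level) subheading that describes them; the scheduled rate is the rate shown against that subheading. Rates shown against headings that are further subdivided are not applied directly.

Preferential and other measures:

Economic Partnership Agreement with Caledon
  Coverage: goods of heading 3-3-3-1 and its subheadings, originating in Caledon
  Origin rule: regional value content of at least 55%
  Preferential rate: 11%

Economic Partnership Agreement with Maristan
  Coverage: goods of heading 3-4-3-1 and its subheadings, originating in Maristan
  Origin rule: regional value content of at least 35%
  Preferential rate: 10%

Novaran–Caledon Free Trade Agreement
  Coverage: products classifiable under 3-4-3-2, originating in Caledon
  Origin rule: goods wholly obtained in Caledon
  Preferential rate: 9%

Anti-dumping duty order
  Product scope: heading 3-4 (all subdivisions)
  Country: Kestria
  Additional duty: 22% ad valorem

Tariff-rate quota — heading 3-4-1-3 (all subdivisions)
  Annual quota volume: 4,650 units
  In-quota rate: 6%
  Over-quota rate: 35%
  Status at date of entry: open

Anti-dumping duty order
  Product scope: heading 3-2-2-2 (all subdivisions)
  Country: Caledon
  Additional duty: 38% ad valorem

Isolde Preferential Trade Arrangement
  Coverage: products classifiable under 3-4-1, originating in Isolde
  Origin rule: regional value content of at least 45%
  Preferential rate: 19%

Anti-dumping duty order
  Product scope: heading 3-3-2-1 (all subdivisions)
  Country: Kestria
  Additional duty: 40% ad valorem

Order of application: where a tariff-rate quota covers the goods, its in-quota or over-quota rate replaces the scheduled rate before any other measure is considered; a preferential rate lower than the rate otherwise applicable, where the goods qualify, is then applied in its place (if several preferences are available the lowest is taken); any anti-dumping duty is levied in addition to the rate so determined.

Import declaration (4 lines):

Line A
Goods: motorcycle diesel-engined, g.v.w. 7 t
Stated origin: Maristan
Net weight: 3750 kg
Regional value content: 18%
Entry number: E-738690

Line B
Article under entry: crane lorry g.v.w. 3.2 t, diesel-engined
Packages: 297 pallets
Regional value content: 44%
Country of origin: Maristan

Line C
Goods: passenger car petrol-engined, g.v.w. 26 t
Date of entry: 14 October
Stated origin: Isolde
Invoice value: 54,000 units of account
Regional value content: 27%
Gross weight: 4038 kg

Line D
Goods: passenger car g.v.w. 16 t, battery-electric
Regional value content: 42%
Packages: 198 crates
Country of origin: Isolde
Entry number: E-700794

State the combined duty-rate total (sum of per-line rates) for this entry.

Line A: motorcycle → 3-2; diesel-engined → 3-2-2; g.v.w. 7 t → 3-2-2-2. Scheduled 21%. Maristan agreement on 3-4-3-1: 3-2-2-2 not covered. → 21%.
Line B: crane lorry → 3-3; diesel-engined → 3-3-2; g.v.w. 3.2 t → 3-3-2-2. Scheduled 11%. Maristan agreement on 3-4-3-1: 3-3-2-2 not covered. → 11%.
Line C: passenger car → 3-4; petrol-engined → 3-4-1; g.v.w. 26 t → 3-4-1-3. Scheduled 12%. quota on 3-4-1-3 open → in-quota 6%; Isolde agreement on 3-4-1: RVC < 45%. → 6%.
Line D: passenger car → 3-4; battery-electric → 3-4-3; g.v.w. 16 t → 3-4-3-3. Scheduled 7%. Isolde agreement on 3-4-1: 3-4-3-3 not covered. → 7%.
Sum: 21% + 11% + 6% + 7% = 45%.

45%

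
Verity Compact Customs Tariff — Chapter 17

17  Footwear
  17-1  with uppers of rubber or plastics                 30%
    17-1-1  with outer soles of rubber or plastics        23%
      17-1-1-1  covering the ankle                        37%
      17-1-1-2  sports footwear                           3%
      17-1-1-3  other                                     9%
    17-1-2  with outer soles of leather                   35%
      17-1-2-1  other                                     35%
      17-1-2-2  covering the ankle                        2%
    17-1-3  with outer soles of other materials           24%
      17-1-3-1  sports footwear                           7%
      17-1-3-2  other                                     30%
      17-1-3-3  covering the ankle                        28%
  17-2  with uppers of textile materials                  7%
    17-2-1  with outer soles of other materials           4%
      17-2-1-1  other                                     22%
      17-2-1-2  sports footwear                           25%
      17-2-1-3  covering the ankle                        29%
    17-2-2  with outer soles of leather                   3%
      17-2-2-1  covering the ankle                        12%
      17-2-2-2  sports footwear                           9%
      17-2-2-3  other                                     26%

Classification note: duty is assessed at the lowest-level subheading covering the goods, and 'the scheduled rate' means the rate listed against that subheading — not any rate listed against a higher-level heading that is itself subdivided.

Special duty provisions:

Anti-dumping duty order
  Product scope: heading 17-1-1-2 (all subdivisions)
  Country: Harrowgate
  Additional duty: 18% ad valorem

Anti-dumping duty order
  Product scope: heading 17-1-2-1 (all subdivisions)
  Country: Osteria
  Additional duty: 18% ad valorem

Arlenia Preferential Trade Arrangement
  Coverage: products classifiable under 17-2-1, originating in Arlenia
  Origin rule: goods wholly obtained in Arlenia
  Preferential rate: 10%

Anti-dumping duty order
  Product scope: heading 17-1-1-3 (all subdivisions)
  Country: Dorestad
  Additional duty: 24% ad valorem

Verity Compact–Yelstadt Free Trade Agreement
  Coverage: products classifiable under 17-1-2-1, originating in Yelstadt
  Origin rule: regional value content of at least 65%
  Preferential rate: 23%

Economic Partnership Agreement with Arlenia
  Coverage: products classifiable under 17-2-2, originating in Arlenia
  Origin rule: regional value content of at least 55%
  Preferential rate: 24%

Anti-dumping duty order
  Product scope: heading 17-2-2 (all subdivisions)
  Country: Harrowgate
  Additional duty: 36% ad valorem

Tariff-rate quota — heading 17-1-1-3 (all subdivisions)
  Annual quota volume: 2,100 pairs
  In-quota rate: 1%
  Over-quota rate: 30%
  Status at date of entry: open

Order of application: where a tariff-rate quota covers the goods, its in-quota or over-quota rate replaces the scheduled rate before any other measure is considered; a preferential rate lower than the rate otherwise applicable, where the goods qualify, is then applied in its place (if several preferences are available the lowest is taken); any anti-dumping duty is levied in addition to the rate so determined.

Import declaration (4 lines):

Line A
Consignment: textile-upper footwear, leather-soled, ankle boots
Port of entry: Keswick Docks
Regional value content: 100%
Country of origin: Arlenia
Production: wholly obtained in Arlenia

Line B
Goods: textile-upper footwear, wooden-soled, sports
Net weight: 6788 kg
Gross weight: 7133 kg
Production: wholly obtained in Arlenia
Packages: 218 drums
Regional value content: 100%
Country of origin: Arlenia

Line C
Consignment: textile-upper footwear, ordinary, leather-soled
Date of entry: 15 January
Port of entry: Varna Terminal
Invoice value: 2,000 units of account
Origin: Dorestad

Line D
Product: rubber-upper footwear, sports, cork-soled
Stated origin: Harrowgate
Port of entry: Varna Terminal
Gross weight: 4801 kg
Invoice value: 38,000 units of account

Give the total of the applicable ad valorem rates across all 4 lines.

Line A: textile-upper → 17-2; leather-soled → 17-2-2; ankle boots → 17-2-2-1. Scheduled 12%. Arlenia agreement on 17-2-1: 17-2-2-1 not covered; Arlenia agreement on 17-2-2: RVC ≥ 55% → 24% available; preference 24% not lower than 12% → no reduction. → 12%.
Line B: textile-upper → 17-2; wooden-soled → 17-2-1; sports → 17-2-1-2. Scheduled 25%. Arlenia agreement on 17-2-1: wholly obtained → 10% available; Arlenia agreement on 17-2-2: 17-2-1-2 not covered; preferential 10%. → 10%.
Line C: textile-upper → 17-2; leather-soled → 17-2-2; ordinary → 17-2-2-3. Scheduled 26%. No special measure applies. → 26%.
Line D: rubber-upper → 17-1; cork-soled → 17-1-3; sports → 17-1-3-1. Scheduled 7%. No special measure applies. → 7%.
Sum: 12% + 10% + 26% + 7% = 55%.

55%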